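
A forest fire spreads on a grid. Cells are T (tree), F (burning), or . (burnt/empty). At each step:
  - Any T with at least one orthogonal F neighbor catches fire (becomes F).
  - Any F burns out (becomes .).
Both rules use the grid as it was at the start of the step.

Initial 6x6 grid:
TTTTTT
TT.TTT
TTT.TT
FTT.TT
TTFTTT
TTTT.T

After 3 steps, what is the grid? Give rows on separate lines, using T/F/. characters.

Step 1: 7 trees catch fire, 2 burn out
  TTTTTT
  TT.TTT
  FTT.TT
  .FF.TT
  FF.FTT
  TTFT.T
Step 2: 7 trees catch fire, 7 burn out
  TTTTTT
  FT.TTT
  .FF.TT
  ....TT
  ....FT
  FF.F.T
Step 3: 4 trees catch fire, 7 burn out
  FTTTTT
  .F.TTT
  ....TT
  ....FT
  .....F
  .....T

FTTTTT
.F.TTT
....TT
....FT
.....F
.....T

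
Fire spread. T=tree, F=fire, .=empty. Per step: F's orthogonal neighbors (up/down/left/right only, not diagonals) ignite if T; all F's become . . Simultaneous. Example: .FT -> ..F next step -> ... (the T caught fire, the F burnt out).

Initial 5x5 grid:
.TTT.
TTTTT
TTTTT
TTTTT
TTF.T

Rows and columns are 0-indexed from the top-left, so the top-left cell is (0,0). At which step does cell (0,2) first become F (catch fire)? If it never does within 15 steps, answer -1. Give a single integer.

Step 1: cell (0,2)='T' (+2 fires, +1 burnt)
Step 2: cell (0,2)='T' (+4 fires, +2 burnt)
Step 3: cell (0,2)='T' (+5 fires, +4 burnt)
Step 4: cell (0,2)='F' (+6 fires, +5 burnt)
  -> target ignites at step 4
Step 5: cell (0,2)='.' (+4 fires, +6 burnt)
Step 6: cell (0,2)='.' (+0 fires, +4 burnt)
  fire out at step 6

4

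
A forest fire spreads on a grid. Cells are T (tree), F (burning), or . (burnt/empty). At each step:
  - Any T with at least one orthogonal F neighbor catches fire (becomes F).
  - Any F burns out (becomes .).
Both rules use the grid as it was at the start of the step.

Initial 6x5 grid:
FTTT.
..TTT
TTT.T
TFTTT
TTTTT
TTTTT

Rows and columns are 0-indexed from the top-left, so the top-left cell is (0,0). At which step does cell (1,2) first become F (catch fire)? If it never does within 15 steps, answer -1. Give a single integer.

Step 1: cell (1,2)='T' (+5 fires, +2 burnt)
Step 2: cell (1,2)='T' (+7 fires, +5 burnt)
Step 3: cell (1,2)='F' (+6 fires, +7 burnt)
  -> target ignites at step 3
Step 4: cell (1,2)='.' (+4 fires, +6 burnt)
Step 5: cell (1,2)='.' (+2 fires, +4 burnt)
Step 6: cell (1,2)='.' (+0 fires, +2 burnt)
  fire out at step 6

3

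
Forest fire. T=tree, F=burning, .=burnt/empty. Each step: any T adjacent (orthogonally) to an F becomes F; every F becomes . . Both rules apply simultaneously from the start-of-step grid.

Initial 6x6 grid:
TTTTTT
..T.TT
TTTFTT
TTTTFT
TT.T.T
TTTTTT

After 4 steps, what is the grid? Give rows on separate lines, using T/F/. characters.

Step 1: 4 trees catch fire, 2 burn out
  TTTTTT
  ..T.TT
  TTF.FT
  TTTF.F
  TT.T.T
  TTTTTT
Step 2: 7 trees catch fire, 4 burn out
  TTTTTT
  ..F.FT
  TF...F
  TTF...
  TT.F.F
  TTTTTT
Step 3: 7 trees catch fire, 7 burn out
  TTFTFT
  .....F
  F.....
  TF....
  TT....
  TTTFTF
Step 4: 7 trees catch fire, 7 burn out
  TF.F.F
  ......
  ......
  F.....
  TF....
  TTF.F.

TF.F.F
......
......
F.....
TF....
TTF.F.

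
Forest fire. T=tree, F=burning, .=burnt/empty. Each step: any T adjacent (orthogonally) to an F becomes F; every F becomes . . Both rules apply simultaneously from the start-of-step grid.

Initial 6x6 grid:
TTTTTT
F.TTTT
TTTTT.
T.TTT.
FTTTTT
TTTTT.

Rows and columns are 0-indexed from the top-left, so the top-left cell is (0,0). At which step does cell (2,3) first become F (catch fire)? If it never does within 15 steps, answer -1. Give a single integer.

Step 1: cell (2,3)='T' (+5 fires, +2 burnt)
Step 2: cell (2,3)='T' (+4 fires, +5 burnt)
Step 3: cell (2,3)='T' (+5 fires, +4 burnt)
Step 4: cell (2,3)='F' (+6 fires, +5 burnt)
  -> target ignites at step 4
Step 5: cell (2,3)='.' (+6 fires, +6 burnt)
Step 6: cell (2,3)='.' (+2 fires, +6 burnt)
Step 7: cell (2,3)='.' (+1 fires, +2 burnt)
Step 8: cell (2,3)='.' (+0 fires, +1 burnt)
  fire out at step 8

4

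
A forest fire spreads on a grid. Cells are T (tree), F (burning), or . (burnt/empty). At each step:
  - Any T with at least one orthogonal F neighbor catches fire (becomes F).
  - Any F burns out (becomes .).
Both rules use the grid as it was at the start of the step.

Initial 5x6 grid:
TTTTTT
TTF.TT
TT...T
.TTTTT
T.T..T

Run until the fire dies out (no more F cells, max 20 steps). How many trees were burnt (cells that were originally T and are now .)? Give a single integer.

Answer: 20

Derivation:
Step 1: +2 fires, +1 burnt (F count now 2)
Step 2: +4 fires, +2 burnt (F count now 4)
Step 3: +4 fires, +4 burnt (F count now 4)
Step 4: +3 fires, +4 burnt (F count now 3)
Step 5: +3 fires, +3 burnt (F count now 3)
Step 6: +2 fires, +3 burnt (F count now 2)
Step 7: +1 fires, +2 burnt (F count now 1)
Step 8: +1 fires, +1 burnt (F count now 1)
Step 9: +0 fires, +1 burnt (F count now 0)
Fire out after step 9
Initially T: 21, now '.': 29
Total burnt (originally-T cells now '.'): 20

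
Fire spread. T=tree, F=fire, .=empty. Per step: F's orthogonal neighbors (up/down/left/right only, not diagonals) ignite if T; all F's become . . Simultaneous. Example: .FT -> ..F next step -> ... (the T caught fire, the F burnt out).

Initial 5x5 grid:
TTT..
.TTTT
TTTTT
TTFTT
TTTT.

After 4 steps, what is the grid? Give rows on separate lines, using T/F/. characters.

Step 1: 4 trees catch fire, 1 burn out
  TTT..
  .TTTT
  TTFTT
  TF.FT
  TTFT.
Step 2: 7 trees catch fire, 4 burn out
  TTT..
  .TFTT
  TF.FT
  F...F
  TF.F.
Step 3: 6 trees catch fire, 7 burn out
  TTF..
  .F.FT
  F...F
  .....
  F....
Step 4: 2 trees catch fire, 6 burn out
  TF...
  ....F
  .....
  .....
  .....

TF...
....F
.....
.....
.....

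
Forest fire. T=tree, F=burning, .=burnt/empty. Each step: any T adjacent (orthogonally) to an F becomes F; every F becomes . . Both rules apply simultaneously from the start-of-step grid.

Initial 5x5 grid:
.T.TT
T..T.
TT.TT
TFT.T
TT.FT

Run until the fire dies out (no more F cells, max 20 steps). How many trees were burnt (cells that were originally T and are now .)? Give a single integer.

Answer: 14

Derivation:
Step 1: +5 fires, +2 burnt (F count now 5)
Step 2: +3 fires, +5 burnt (F count now 3)
Step 3: +2 fires, +3 burnt (F count now 2)
Step 4: +1 fires, +2 burnt (F count now 1)
Step 5: +1 fires, +1 burnt (F count now 1)
Step 6: +1 fires, +1 burnt (F count now 1)
Step 7: +1 fires, +1 burnt (F count now 1)
Step 8: +0 fires, +1 burnt (F count now 0)
Fire out after step 8
Initially T: 15, now '.': 24
Total burnt (originally-T cells now '.'): 14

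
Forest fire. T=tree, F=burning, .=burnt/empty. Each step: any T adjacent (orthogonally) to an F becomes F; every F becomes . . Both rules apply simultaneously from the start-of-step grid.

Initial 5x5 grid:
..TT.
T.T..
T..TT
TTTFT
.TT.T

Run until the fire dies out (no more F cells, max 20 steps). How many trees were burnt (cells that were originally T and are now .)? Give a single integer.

Answer: 11

Derivation:
Step 1: +3 fires, +1 burnt (F count now 3)
Step 2: +4 fires, +3 burnt (F count now 4)
Step 3: +2 fires, +4 burnt (F count now 2)
Step 4: +1 fires, +2 burnt (F count now 1)
Step 5: +1 fires, +1 burnt (F count now 1)
Step 6: +0 fires, +1 burnt (F count now 0)
Fire out after step 6
Initially T: 14, now '.': 22
Total burnt (originally-T cells now '.'): 11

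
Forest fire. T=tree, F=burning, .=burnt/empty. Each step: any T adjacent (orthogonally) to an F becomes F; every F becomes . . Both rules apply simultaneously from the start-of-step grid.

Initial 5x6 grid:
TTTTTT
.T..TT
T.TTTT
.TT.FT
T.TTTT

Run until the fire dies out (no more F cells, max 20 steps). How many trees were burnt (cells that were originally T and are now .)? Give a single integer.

Step 1: +3 fires, +1 burnt (F count now 3)
Step 2: +5 fires, +3 burnt (F count now 5)
Step 3: +4 fires, +5 burnt (F count now 4)
Step 4: +3 fires, +4 burnt (F count now 3)
Step 5: +2 fires, +3 burnt (F count now 2)
Step 6: +1 fires, +2 burnt (F count now 1)
Step 7: +2 fires, +1 burnt (F count now 2)
Step 8: +0 fires, +2 burnt (F count now 0)
Fire out after step 8
Initially T: 22, now '.': 28
Total burnt (originally-T cells now '.'): 20

Answer: 20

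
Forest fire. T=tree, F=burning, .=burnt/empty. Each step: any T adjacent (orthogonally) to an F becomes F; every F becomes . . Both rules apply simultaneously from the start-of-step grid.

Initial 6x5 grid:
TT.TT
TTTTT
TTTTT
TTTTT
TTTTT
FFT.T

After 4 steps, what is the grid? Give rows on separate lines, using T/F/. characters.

Step 1: 3 trees catch fire, 2 burn out
  TT.TT
  TTTTT
  TTTTT
  TTTTT
  FFTTT
  ..F.T
Step 2: 3 trees catch fire, 3 burn out
  TT.TT
  TTTTT
  TTTTT
  FFTTT
  ..FTT
  ....T
Step 3: 4 trees catch fire, 3 burn out
  TT.TT
  TTTTT
  FFTTT
  ..FTT
  ...FT
  ....T
Step 4: 5 trees catch fire, 4 burn out
  TT.TT
  FFTTT
  ..FTT
  ...FT
  ....F
  ....T

TT.TT
FFTTT
..FTT
...FT
....F
....T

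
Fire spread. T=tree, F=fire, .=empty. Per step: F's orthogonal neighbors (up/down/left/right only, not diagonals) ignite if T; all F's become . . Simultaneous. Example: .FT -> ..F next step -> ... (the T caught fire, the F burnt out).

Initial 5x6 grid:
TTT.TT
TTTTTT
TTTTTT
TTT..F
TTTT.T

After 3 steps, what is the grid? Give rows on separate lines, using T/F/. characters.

Step 1: 2 trees catch fire, 1 burn out
  TTT.TT
  TTTTTT
  TTTTTF
  TTT...
  TTTT.F
Step 2: 2 trees catch fire, 2 burn out
  TTT.TT
  TTTTTF
  TTTTF.
  TTT...
  TTTT..
Step 3: 3 trees catch fire, 2 burn out
  TTT.TF
  TTTTF.
  TTTF..
  TTT...
  TTTT..

TTT.TF
TTTTF.
TTTF..
TTT...
TTTT..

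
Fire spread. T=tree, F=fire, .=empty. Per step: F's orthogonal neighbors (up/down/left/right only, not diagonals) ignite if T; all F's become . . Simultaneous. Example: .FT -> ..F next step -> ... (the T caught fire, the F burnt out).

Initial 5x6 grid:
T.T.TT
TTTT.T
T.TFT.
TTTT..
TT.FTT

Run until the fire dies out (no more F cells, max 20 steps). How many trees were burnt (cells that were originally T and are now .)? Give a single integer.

Answer: 17

Derivation:
Step 1: +5 fires, +2 burnt (F count now 5)
Step 2: +3 fires, +5 burnt (F count now 3)
Step 3: +3 fires, +3 burnt (F count now 3)
Step 4: +3 fires, +3 burnt (F count now 3)
Step 5: +3 fires, +3 burnt (F count now 3)
Step 6: +0 fires, +3 burnt (F count now 0)
Fire out after step 6
Initially T: 20, now '.': 27
Total burnt (originally-T cells now '.'): 17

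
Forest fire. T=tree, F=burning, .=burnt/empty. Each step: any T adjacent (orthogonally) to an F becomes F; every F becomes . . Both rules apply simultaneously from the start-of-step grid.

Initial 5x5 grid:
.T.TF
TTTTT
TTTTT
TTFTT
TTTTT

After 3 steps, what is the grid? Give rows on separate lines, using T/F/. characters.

Step 1: 6 trees catch fire, 2 burn out
  .T.F.
  TTTTF
  TTFTT
  TF.FT
  TTFTT
Step 2: 9 trees catch fire, 6 burn out
  .T...
  TTFF.
  TF.FF
  F...F
  TF.FT
Step 3: 4 trees catch fire, 9 burn out
  .T...
  TF...
  F....
  .....
  F...F

.T...
TF...
F....
.....
F...F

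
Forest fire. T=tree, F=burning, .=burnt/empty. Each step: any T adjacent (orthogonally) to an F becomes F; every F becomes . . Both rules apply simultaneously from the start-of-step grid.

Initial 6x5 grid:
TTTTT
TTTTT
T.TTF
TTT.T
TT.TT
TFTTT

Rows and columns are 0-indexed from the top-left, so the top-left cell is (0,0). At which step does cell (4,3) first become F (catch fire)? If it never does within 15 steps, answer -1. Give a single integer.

Step 1: cell (4,3)='T' (+6 fires, +2 burnt)
Step 2: cell (4,3)='T' (+7 fires, +6 burnt)
Step 3: cell (4,3)='F' (+6 fires, +7 burnt)
  -> target ignites at step 3
Step 4: cell (4,3)='.' (+3 fires, +6 burnt)
Step 5: cell (4,3)='.' (+2 fires, +3 burnt)
Step 6: cell (4,3)='.' (+1 fires, +2 burnt)
Step 7: cell (4,3)='.' (+0 fires, +1 burnt)
  fire out at step 7

3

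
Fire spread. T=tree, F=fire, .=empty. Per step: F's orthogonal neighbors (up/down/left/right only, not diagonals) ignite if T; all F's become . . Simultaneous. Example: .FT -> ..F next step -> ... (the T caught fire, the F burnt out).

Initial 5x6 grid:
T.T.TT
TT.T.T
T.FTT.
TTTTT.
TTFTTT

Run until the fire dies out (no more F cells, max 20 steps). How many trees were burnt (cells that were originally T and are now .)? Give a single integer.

Step 1: +4 fires, +2 burnt (F count now 4)
Step 2: +6 fires, +4 burnt (F count now 6)
Step 3: +3 fires, +6 burnt (F count now 3)
Step 4: +1 fires, +3 burnt (F count now 1)
Step 5: +1 fires, +1 burnt (F count now 1)
Step 6: +2 fires, +1 burnt (F count now 2)
Step 7: +0 fires, +2 burnt (F count now 0)
Fire out after step 7
Initially T: 21, now '.': 26
Total burnt (originally-T cells now '.'): 17

Answer: 17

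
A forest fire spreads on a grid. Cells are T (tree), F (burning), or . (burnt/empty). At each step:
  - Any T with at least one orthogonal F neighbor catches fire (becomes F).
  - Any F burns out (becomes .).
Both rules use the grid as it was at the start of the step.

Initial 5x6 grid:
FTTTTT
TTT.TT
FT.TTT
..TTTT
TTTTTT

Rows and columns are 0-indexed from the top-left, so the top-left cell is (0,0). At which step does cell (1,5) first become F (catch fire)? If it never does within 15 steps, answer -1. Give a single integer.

Step 1: cell (1,5)='T' (+3 fires, +2 burnt)
Step 2: cell (1,5)='T' (+2 fires, +3 burnt)
Step 3: cell (1,5)='T' (+2 fires, +2 burnt)
Step 4: cell (1,5)='T' (+1 fires, +2 burnt)
Step 5: cell (1,5)='T' (+2 fires, +1 burnt)
Step 6: cell (1,5)='F' (+2 fires, +2 burnt)
  -> target ignites at step 6
Step 7: cell (1,5)='.' (+3 fires, +2 burnt)
Step 8: cell (1,5)='.' (+3 fires, +3 burnt)
Step 9: cell (1,5)='.' (+3 fires, +3 burnt)
Step 10: cell (1,5)='.' (+1 fires, +3 burnt)
Step 11: cell (1,5)='.' (+1 fires, +1 burnt)
Step 12: cell (1,5)='.' (+1 fires, +1 burnt)
Step 13: cell (1,5)='.' (+0 fires, +1 burnt)
  fire out at step 13

6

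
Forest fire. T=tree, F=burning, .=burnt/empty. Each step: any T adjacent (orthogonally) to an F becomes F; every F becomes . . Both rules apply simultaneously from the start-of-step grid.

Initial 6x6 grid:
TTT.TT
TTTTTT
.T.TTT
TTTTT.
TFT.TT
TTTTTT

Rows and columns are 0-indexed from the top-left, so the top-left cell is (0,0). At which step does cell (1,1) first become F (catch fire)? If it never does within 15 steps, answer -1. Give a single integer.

Step 1: cell (1,1)='T' (+4 fires, +1 burnt)
Step 2: cell (1,1)='T' (+5 fires, +4 burnt)
Step 3: cell (1,1)='F' (+3 fires, +5 burnt)
  -> target ignites at step 3
Step 4: cell (1,1)='.' (+6 fires, +3 burnt)
Step 5: cell (1,1)='.' (+6 fires, +6 burnt)
Step 6: cell (1,1)='.' (+3 fires, +6 burnt)
Step 7: cell (1,1)='.' (+2 fires, +3 burnt)
Step 8: cell (1,1)='.' (+1 fires, +2 burnt)
Step 9: cell (1,1)='.' (+0 fires, +1 burnt)
  fire out at step 9

3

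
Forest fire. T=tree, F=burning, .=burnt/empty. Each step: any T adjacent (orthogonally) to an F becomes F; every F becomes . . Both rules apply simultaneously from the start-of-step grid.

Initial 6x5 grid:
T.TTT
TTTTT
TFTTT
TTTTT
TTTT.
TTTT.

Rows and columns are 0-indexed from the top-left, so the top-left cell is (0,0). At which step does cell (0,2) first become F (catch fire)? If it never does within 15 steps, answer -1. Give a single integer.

Step 1: cell (0,2)='T' (+4 fires, +1 burnt)
Step 2: cell (0,2)='T' (+6 fires, +4 burnt)
Step 3: cell (0,2)='F' (+8 fires, +6 burnt)
  -> target ignites at step 3
Step 4: cell (0,2)='.' (+6 fires, +8 burnt)
Step 5: cell (0,2)='.' (+2 fires, +6 burnt)
Step 6: cell (0,2)='.' (+0 fires, +2 burnt)
  fire out at step 6

3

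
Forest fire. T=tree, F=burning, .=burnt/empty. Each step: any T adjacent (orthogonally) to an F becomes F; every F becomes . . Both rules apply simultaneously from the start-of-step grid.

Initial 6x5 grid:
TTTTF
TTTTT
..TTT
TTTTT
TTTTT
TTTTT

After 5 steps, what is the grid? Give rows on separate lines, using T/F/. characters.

Step 1: 2 trees catch fire, 1 burn out
  TTTF.
  TTTTF
  ..TTT
  TTTTT
  TTTTT
  TTTTT
Step 2: 3 trees catch fire, 2 burn out
  TTF..
  TTTF.
  ..TTF
  TTTTT
  TTTTT
  TTTTT
Step 3: 4 trees catch fire, 3 burn out
  TF...
  TTF..
  ..TF.
  TTTTF
  TTTTT
  TTTTT
Step 4: 5 trees catch fire, 4 burn out
  F....
  TF...
  ..F..
  TTTF.
  TTTTF
  TTTTT
Step 5: 4 trees catch fire, 5 burn out
  .....
  F....
  .....
  TTF..
  TTTF.
  TTTTF

.....
F....
.....
TTF..
TTTF.
TTTTF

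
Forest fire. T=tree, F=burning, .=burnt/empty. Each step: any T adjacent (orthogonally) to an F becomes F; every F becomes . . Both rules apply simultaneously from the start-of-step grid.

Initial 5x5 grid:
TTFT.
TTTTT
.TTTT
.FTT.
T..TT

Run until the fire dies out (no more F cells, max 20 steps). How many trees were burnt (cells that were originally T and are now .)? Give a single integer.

Answer: 16

Derivation:
Step 1: +5 fires, +2 burnt (F count now 5)
Step 2: +5 fires, +5 burnt (F count now 5)
Step 3: +4 fires, +5 burnt (F count now 4)
Step 4: +2 fires, +4 burnt (F count now 2)
Step 5: +0 fires, +2 burnt (F count now 0)
Fire out after step 5
Initially T: 17, now '.': 24
Total burnt (originally-T cells now '.'): 16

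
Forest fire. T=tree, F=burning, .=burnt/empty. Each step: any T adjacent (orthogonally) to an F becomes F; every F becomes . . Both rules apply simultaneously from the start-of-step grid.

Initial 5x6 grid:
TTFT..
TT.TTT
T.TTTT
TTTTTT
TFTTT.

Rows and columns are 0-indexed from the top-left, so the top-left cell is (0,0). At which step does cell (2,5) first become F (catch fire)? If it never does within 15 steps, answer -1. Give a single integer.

Step 1: cell (2,5)='T' (+5 fires, +2 burnt)
Step 2: cell (2,5)='T' (+6 fires, +5 burnt)
Step 3: cell (2,5)='T' (+7 fires, +6 burnt)
Step 4: cell (2,5)='T' (+3 fires, +7 burnt)
Step 5: cell (2,5)='F' (+2 fires, +3 burnt)
  -> target ignites at step 5
Step 6: cell (2,5)='.' (+0 fires, +2 burnt)
  fire out at step 6

5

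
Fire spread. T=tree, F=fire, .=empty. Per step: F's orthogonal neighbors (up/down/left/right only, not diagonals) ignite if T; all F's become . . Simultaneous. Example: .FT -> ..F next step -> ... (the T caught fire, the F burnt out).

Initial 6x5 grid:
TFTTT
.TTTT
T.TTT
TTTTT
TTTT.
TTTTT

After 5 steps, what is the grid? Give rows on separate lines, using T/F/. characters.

Step 1: 3 trees catch fire, 1 burn out
  F.FTT
  .FTTT
  T.TTT
  TTTTT
  TTTT.
  TTTTT
Step 2: 2 trees catch fire, 3 burn out
  ...FT
  ..FTT
  T.TTT
  TTTTT
  TTTT.
  TTTTT
Step 3: 3 trees catch fire, 2 burn out
  ....F
  ...FT
  T.FTT
  TTTTT
  TTTT.
  TTTTT
Step 4: 3 trees catch fire, 3 burn out
  .....
  ....F
  T..FT
  TTFTT
  TTTT.
  TTTTT
Step 5: 4 trees catch fire, 3 burn out
  .....
  .....
  T...F
  TF.FT
  TTFT.
  TTTTT

.....
.....
T...F
TF.FT
TTFT.
TTTTT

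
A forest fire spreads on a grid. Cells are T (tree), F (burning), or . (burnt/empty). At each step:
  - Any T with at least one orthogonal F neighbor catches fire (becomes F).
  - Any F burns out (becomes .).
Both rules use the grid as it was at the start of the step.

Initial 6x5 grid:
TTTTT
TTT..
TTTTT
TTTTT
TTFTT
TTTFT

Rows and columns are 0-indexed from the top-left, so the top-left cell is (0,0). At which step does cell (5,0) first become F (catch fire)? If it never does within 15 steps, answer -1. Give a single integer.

Step 1: cell (5,0)='T' (+5 fires, +2 burnt)
Step 2: cell (5,0)='T' (+6 fires, +5 burnt)
Step 3: cell (5,0)='F' (+6 fires, +6 burnt)
  -> target ignites at step 3
Step 4: cell (5,0)='.' (+4 fires, +6 burnt)
Step 5: cell (5,0)='.' (+3 fires, +4 burnt)
Step 6: cell (5,0)='.' (+2 fires, +3 burnt)
Step 7: cell (5,0)='.' (+0 fires, +2 burnt)
  fire out at step 7

3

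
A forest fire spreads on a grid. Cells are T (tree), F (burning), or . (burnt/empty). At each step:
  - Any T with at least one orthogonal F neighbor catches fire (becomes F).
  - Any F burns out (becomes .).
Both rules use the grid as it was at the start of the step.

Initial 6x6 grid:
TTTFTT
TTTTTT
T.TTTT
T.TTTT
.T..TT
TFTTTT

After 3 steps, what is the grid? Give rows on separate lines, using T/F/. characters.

Step 1: 6 trees catch fire, 2 burn out
  TTF.FT
  TTTFTT
  T.TTTT
  T.TTTT
  .F..TT
  F.FTTT
Step 2: 6 trees catch fire, 6 burn out
  TF...F
  TTF.FT
  T.TFTT
  T.TTTT
  ....TT
  ...FTT
Step 3: 7 trees catch fire, 6 burn out
  F.....
  TF...F
  T.F.FT
  T.TFTT
  ....TT
  ....FT

F.....
TF...F
T.F.FT
T.TFTT
....TT
....FT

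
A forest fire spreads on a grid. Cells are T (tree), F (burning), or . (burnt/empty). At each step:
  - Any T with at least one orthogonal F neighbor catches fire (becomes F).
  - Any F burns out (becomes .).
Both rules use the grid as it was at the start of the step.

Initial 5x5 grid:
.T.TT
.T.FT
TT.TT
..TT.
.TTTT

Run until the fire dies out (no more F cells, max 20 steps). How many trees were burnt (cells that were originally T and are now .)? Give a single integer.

Step 1: +3 fires, +1 burnt (F count now 3)
Step 2: +3 fires, +3 burnt (F count now 3)
Step 3: +2 fires, +3 burnt (F count now 2)
Step 4: +2 fires, +2 burnt (F count now 2)
Step 5: +1 fires, +2 burnt (F count now 1)
Step 6: +0 fires, +1 burnt (F count now 0)
Fire out after step 6
Initially T: 15, now '.': 21
Total burnt (originally-T cells now '.'): 11

Answer: 11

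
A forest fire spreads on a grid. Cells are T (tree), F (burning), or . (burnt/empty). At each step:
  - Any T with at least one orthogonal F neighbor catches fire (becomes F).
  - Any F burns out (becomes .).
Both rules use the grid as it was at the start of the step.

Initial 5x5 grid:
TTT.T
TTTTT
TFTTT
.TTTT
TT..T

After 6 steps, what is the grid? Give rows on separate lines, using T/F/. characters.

Step 1: 4 trees catch fire, 1 burn out
  TTT.T
  TFTTT
  F.FTT
  .FTTT
  TT..T
Step 2: 6 trees catch fire, 4 burn out
  TFT.T
  F.FTT
  ...FT
  ..FTT
  TF..T
Step 3: 6 trees catch fire, 6 burn out
  F.F.T
  ...FT
  ....F
  ...FT
  F...T
Step 4: 2 trees catch fire, 6 burn out
  ....T
  ....F
  .....
  ....F
  ....T
Step 5: 2 trees catch fire, 2 burn out
  ....F
  .....
  .....
  .....
  ....F
Step 6: 0 trees catch fire, 2 burn out
  .....
  .....
  .....
  .....
  .....

.....
.....
.....
.....
.....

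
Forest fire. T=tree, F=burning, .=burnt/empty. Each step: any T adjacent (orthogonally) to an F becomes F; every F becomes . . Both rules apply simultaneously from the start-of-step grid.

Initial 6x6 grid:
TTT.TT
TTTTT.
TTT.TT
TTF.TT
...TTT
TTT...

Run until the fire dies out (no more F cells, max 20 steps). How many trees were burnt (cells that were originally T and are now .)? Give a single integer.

Answer: 22

Derivation:
Step 1: +2 fires, +1 burnt (F count now 2)
Step 2: +3 fires, +2 burnt (F count now 3)
Step 3: +4 fires, +3 burnt (F count now 4)
Step 4: +3 fires, +4 burnt (F count now 3)
Step 5: +3 fires, +3 burnt (F count now 3)
Step 6: +3 fires, +3 burnt (F count now 3)
Step 7: +2 fires, +3 burnt (F count now 2)
Step 8: +2 fires, +2 burnt (F count now 2)
Step 9: +0 fires, +2 burnt (F count now 0)
Fire out after step 9
Initially T: 25, now '.': 33
Total burnt (originally-T cells now '.'): 22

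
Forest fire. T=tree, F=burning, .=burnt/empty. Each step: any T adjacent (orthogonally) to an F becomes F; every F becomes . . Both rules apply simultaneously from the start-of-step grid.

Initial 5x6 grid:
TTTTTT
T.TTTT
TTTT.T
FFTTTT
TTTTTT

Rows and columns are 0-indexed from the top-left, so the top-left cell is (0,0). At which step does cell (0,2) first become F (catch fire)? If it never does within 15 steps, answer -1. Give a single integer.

Step 1: cell (0,2)='T' (+5 fires, +2 burnt)
Step 2: cell (0,2)='T' (+4 fires, +5 burnt)
Step 3: cell (0,2)='T' (+5 fires, +4 burnt)
Step 4: cell (0,2)='F' (+5 fires, +5 burnt)
  -> target ignites at step 4
Step 5: cell (0,2)='.' (+4 fires, +5 burnt)
Step 6: cell (0,2)='.' (+2 fires, +4 burnt)
Step 7: cell (0,2)='.' (+1 fires, +2 burnt)
Step 8: cell (0,2)='.' (+0 fires, +1 burnt)
  fire out at step 8

4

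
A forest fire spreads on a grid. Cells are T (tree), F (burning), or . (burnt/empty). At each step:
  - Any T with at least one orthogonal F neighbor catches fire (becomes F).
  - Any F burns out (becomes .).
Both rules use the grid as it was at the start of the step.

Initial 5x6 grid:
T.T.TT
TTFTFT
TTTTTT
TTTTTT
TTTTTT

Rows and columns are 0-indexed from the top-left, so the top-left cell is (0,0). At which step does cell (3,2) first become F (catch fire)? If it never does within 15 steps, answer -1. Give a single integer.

Step 1: cell (3,2)='T' (+7 fires, +2 burnt)
Step 2: cell (3,2)='F' (+7 fires, +7 burnt)
  -> target ignites at step 2
Step 3: cell (3,2)='.' (+7 fires, +7 burnt)
Step 4: cell (3,2)='.' (+4 fires, +7 burnt)
Step 5: cell (3,2)='.' (+1 fires, +4 burnt)
Step 6: cell (3,2)='.' (+0 fires, +1 burnt)
  fire out at step 6

2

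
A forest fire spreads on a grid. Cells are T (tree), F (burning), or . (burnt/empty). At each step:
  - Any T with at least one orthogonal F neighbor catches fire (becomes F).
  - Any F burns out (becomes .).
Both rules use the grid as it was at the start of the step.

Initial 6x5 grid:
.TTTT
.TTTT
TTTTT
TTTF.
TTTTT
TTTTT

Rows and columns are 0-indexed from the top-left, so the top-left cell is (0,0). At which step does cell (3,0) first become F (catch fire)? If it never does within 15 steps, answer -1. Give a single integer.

Step 1: cell (3,0)='T' (+3 fires, +1 burnt)
Step 2: cell (3,0)='T' (+7 fires, +3 burnt)
Step 3: cell (3,0)='F' (+8 fires, +7 burnt)
  -> target ignites at step 3
Step 4: cell (3,0)='.' (+6 fires, +8 burnt)
Step 5: cell (3,0)='.' (+2 fires, +6 burnt)
Step 6: cell (3,0)='.' (+0 fires, +2 burnt)
  fire out at step 6

3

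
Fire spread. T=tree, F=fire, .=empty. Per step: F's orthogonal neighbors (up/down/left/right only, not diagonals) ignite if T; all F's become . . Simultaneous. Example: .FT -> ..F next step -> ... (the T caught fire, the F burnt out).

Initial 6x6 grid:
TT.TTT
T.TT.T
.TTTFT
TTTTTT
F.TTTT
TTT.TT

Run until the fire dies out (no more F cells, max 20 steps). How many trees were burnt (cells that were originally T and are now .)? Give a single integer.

Answer: 25

Derivation:
Step 1: +5 fires, +2 burnt (F count now 5)
Step 2: +8 fires, +5 burnt (F count now 8)
Step 3: +9 fires, +8 burnt (F count now 9)
Step 4: +3 fires, +9 burnt (F count now 3)
Step 5: +0 fires, +3 burnt (F count now 0)
Fire out after step 5
Initially T: 28, now '.': 33
Total burnt (originally-T cells now '.'): 25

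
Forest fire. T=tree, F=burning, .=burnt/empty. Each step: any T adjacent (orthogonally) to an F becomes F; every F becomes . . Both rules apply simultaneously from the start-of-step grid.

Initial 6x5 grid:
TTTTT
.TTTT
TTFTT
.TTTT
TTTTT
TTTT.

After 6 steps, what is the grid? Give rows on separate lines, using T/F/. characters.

Step 1: 4 trees catch fire, 1 burn out
  TTTTT
  .TFTT
  TF.FT
  .TFTT
  TTTTT
  TTTT.
Step 2: 8 trees catch fire, 4 burn out
  TTFTT
  .F.FT
  F...F
  .F.FT
  TTFTT
  TTTT.
Step 3: 7 trees catch fire, 8 burn out
  TF.FT
  ....F
  .....
  ....F
  TF.FT
  TTFT.
Step 4: 6 trees catch fire, 7 burn out
  F...F
  .....
  .....
  .....
  F...F
  TF.F.
Step 5: 1 trees catch fire, 6 burn out
  .....
  .....
  .....
  .....
  .....
  F....
Step 6: 0 trees catch fire, 1 burn out
  .....
  .....
  .....
  .....
  .....
  .....

.....
.....
.....
.....
.....
.....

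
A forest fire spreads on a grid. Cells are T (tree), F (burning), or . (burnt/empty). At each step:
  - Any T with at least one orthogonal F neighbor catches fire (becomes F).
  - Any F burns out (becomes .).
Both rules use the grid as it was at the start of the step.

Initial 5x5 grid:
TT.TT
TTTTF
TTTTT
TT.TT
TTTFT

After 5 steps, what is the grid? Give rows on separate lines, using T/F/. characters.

Step 1: 6 trees catch fire, 2 burn out
  TT.TF
  TTTF.
  TTTTF
  TT.FT
  TTF.F
Step 2: 5 trees catch fire, 6 burn out
  TT.F.
  TTF..
  TTTF.
  TT..F
  TF...
Step 3: 4 trees catch fire, 5 burn out
  TT...
  TF...
  TTF..
  TF...
  F....
Step 4: 4 trees catch fire, 4 burn out
  TF...
  F....
  TF...
  F....
  .....
Step 5: 2 trees catch fire, 4 burn out
  F....
  .....
  F....
  .....
  .....

F....
.....
F....
.....
.....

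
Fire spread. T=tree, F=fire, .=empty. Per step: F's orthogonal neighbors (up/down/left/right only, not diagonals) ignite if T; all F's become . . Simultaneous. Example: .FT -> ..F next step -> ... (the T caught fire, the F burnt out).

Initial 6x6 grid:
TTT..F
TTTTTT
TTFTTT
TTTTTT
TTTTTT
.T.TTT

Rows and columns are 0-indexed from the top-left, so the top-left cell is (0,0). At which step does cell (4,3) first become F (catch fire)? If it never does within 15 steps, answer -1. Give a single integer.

Step 1: cell (4,3)='T' (+5 fires, +2 burnt)
Step 2: cell (4,3)='T' (+10 fires, +5 burnt)
Step 3: cell (4,3)='F' (+7 fires, +10 burnt)
  -> target ignites at step 3
Step 4: cell (4,3)='.' (+6 fires, +7 burnt)
Step 5: cell (4,3)='.' (+2 fires, +6 burnt)
Step 6: cell (4,3)='.' (+0 fires, +2 burnt)
  fire out at step 6

3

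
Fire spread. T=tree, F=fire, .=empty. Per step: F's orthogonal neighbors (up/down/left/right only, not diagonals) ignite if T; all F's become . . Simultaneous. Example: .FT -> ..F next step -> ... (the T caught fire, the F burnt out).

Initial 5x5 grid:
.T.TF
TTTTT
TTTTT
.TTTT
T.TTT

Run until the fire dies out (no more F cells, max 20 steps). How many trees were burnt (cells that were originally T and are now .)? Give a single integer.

Step 1: +2 fires, +1 burnt (F count now 2)
Step 2: +2 fires, +2 burnt (F count now 2)
Step 3: +3 fires, +2 burnt (F count now 3)
Step 4: +4 fires, +3 burnt (F count now 4)
Step 5: +5 fires, +4 burnt (F count now 5)
Step 6: +3 fires, +5 burnt (F count now 3)
Step 7: +0 fires, +3 burnt (F count now 0)
Fire out after step 7
Initially T: 20, now '.': 24
Total burnt (originally-T cells now '.'): 19

Answer: 19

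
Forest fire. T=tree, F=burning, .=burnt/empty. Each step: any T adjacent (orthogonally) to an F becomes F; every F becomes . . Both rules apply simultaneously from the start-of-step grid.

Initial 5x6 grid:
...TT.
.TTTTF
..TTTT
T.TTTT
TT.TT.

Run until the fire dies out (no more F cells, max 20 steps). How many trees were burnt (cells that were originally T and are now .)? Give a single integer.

Step 1: +2 fires, +1 burnt (F count now 2)
Step 2: +4 fires, +2 burnt (F count now 4)
Step 3: +4 fires, +4 burnt (F count now 4)
Step 4: +4 fires, +4 burnt (F count now 4)
Step 5: +2 fires, +4 burnt (F count now 2)
Step 6: +0 fires, +2 burnt (F count now 0)
Fire out after step 6
Initially T: 19, now '.': 27
Total burnt (originally-T cells now '.'): 16

Answer: 16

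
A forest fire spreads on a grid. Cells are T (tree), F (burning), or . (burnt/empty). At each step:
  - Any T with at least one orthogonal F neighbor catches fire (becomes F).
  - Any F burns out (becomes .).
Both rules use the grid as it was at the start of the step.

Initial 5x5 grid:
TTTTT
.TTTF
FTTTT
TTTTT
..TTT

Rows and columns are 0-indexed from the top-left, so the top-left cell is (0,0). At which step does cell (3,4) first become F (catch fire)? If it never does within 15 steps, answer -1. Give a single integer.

Step 1: cell (3,4)='T' (+5 fires, +2 burnt)
Step 2: cell (3,4)='F' (+7 fires, +5 burnt)
  -> target ignites at step 2
Step 3: cell (3,4)='.' (+5 fires, +7 burnt)
Step 4: cell (3,4)='.' (+3 fires, +5 burnt)
Step 5: cell (3,4)='.' (+0 fires, +3 burnt)
  fire out at step 5

2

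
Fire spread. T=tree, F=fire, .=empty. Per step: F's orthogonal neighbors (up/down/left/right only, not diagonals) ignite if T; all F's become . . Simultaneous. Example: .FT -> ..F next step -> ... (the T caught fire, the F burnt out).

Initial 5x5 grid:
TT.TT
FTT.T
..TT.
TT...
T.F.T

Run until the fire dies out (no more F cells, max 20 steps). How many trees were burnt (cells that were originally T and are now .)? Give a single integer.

Answer: 6

Derivation:
Step 1: +2 fires, +2 burnt (F count now 2)
Step 2: +2 fires, +2 burnt (F count now 2)
Step 3: +1 fires, +2 burnt (F count now 1)
Step 4: +1 fires, +1 burnt (F count now 1)
Step 5: +0 fires, +1 burnt (F count now 0)
Fire out after step 5
Initially T: 13, now '.': 18
Total burnt (originally-T cells now '.'): 6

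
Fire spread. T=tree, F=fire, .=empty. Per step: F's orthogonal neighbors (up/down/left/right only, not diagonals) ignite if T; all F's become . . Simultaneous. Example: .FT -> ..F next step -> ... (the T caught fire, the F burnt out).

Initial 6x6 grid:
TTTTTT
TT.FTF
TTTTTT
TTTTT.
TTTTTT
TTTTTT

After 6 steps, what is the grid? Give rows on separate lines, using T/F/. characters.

Step 1: 5 trees catch fire, 2 burn out
  TTTFTF
  TT..F.
  TTTFTF
  TTTTT.
  TTTTTT
  TTTTTT
Step 2: 5 trees catch fire, 5 burn out
  TTF.F.
  TT....
  TTF.F.
  TTTFT.
  TTTTTT
  TTTTTT
Step 3: 5 trees catch fire, 5 burn out
  TF....
  TT....
  TF....
  TTF.F.
  TTTFTT
  TTTTTT
Step 4: 7 trees catch fire, 5 burn out
  F.....
  TF....
  F.....
  TF....
  TTF.FT
  TTTFTT
Step 5: 6 trees catch fire, 7 burn out
  ......
  F.....
  ......
  F.....
  TF...F
  TTF.FT
Step 6: 3 trees catch fire, 6 burn out
  ......
  ......
  ......
  ......
  F.....
  TF...F

......
......
......
......
F.....
TF...F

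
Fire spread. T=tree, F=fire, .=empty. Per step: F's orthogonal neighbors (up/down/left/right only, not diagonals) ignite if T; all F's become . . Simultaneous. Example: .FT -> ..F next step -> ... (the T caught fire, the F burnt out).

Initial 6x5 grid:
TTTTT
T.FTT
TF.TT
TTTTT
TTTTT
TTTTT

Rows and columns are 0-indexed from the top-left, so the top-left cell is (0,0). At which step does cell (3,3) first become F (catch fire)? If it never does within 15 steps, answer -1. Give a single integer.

Step 1: cell (3,3)='T' (+4 fires, +2 burnt)
Step 2: cell (3,3)='T' (+8 fires, +4 burnt)
Step 3: cell (3,3)='F' (+7 fires, +8 burnt)
  -> target ignites at step 3
Step 4: cell (3,3)='.' (+4 fires, +7 burnt)
Step 5: cell (3,3)='.' (+2 fires, +4 burnt)
Step 6: cell (3,3)='.' (+1 fires, +2 burnt)
Step 7: cell (3,3)='.' (+0 fires, +1 burnt)
  fire out at step 7

3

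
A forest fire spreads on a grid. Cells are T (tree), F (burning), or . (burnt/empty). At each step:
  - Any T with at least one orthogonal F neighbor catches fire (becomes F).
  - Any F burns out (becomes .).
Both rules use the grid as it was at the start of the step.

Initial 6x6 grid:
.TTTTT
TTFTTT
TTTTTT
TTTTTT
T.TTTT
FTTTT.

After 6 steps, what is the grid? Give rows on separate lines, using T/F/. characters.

Step 1: 6 trees catch fire, 2 burn out
  .TFTTT
  TF.FTT
  TTFTTT
  TTTTTT
  F.TTTT
  .FTTT.
Step 2: 9 trees catch fire, 6 burn out
  .F.FTT
  F...FT
  TF.FTT
  FTFTTT
  ..TTTT
  ..FTT.
Step 3: 8 trees catch fire, 9 burn out
  ....FT
  .....F
  F...FT
  .F.FTT
  ..FTTT
  ...FT.
Step 4: 5 trees catch fire, 8 burn out
  .....F
  ......
  .....F
  ....FT
  ...FTT
  ....F.
Step 5: 2 trees catch fire, 5 burn out
  ......
  ......
  ......
  .....F
  ....FT
  ......
Step 6: 1 trees catch fire, 2 burn out
  ......
  ......
  ......
  ......
  .....F
  ......

......
......
......
......
.....F
......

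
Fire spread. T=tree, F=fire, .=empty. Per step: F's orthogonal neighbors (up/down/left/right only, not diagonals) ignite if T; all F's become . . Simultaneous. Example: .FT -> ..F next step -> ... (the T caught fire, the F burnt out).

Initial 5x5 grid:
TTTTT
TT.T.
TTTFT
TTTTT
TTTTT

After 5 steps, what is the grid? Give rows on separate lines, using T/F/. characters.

Step 1: 4 trees catch fire, 1 burn out
  TTTTT
  TT.F.
  TTF.F
  TTTFT
  TTTTT
Step 2: 5 trees catch fire, 4 burn out
  TTTFT
  TT...
  TF...
  TTF.F
  TTTFT
Step 3: 7 trees catch fire, 5 burn out
  TTF.F
  TF...
  F....
  TF...
  TTF.F
Step 4: 4 trees catch fire, 7 burn out
  TF...
  F....
  .....
  F....
  TF...
Step 5: 2 trees catch fire, 4 burn out
  F....
  .....
  .....
  .....
  F....

F....
.....
.....
.....
F....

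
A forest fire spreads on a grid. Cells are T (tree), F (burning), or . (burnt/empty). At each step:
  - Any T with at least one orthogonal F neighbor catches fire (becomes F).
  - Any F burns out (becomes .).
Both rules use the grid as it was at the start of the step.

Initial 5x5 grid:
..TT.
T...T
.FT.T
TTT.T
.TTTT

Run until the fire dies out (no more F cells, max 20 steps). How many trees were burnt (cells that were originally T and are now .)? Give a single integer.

Answer: 11

Derivation:
Step 1: +2 fires, +1 burnt (F count now 2)
Step 2: +3 fires, +2 burnt (F count now 3)
Step 3: +1 fires, +3 burnt (F count now 1)
Step 4: +1 fires, +1 burnt (F count now 1)
Step 5: +1 fires, +1 burnt (F count now 1)
Step 6: +1 fires, +1 burnt (F count now 1)
Step 7: +1 fires, +1 burnt (F count now 1)
Step 8: +1 fires, +1 burnt (F count now 1)
Step 9: +0 fires, +1 burnt (F count now 0)
Fire out after step 9
Initially T: 14, now '.': 22
Total burnt (originally-T cells now '.'): 11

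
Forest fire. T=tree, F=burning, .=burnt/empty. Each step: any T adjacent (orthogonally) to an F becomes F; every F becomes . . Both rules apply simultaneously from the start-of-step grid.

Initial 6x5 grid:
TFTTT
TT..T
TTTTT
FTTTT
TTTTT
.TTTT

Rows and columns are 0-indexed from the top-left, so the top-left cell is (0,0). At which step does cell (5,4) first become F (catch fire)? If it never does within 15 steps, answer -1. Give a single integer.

Step 1: cell (5,4)='T' (+6 fires, +2 burnt)
Step 2: cell (5,4)='T' (+5 fires, +6 burnt)
Step 3: cell (5,4)='T' (+5 fires, +5 burnt)
Step 4: cell (5,4)='T' (+5 fires, +5 burnt)
Step 5: cell (5,4)='T' (+3 fires, +5 burnt)
Step 6: cell (5,4)='F' (+1 fires, +3 burnt)
  -> target ignites at step 6
Step 7: cell (5,4)='.' (+0 fires, +1 burnt)
  fire out at step 7

6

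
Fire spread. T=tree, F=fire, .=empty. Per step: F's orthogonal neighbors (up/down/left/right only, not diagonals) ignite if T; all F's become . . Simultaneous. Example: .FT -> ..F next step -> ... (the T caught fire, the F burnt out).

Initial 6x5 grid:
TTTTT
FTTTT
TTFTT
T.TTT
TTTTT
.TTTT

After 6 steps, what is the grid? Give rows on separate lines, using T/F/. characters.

Step 1: 7 trees catch fire, 2 burn out
  FTTTT
  .FFTT
  FF.FT
  T.FTT
  TTTTT
  .TTTT
Step 2: 7 trees catch fire, 7 burn out
  .FFTT
  ...FT
  ....F
  F..FT
  TTFTT
  .TTTT
Step 3: 7 trees catch fire, 7 burn out
  ...FT
  ....F
  .....
  ....F
  FF.FT
  .TFTT
Step 4: 4 trees catch fire, 7 burn out
  ....F
  .....
  .....
  .....
  ....F
  .F.FT
Step 5: 1 trees catch fire, 4 burn out
  .....
  .....
  .....
  .....
  .....
  ....F
Step 6: 0 trees catch fire, 1 burn out
  .....
  .....
  .....
  .....
  .....
  .....

.....
.....
.....
.....
.....
.....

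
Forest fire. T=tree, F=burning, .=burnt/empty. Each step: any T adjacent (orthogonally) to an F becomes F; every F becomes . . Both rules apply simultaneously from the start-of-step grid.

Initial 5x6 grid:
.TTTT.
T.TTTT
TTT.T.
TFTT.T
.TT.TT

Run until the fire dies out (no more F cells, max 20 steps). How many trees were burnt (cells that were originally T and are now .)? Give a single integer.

Answer: 18

Derivation:
Step 1: +4 fires, +1 burnt (F count now 4)
Step 2: +4 fires, +4 burnt (F count now 4)
Step 3: +2 fires, +4 burnt (F count now 2)
Step 4: +2 fires, +2 burnt (F count now 2)
Step 5: +3 fires, +2 burnt (F count now 3)
Step 6: +3 fires, +3 burnt (F count now 3)
Step 7: +0 fires, +3 burnt (F count now 0)
Fire out after step 7
Initially T: 21, now '.': 27
Total burnt (originally-T cells now '.'): 18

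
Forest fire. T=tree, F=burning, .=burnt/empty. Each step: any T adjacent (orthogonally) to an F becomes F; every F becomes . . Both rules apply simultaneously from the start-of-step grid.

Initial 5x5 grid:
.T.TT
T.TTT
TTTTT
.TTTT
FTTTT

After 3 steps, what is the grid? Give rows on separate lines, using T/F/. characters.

Step 1: 1 trees catch fire, 1 burn out
  .T.TT
  T.TTT
  TTTTT
  .TTTT
  .FTTT
Step 2: 2 trees catch fire, 1 burn out
  .T.TT
  T.TTT
  TTTTT
  .FTTT
  ..FTT
Step 3: 3 trees catch fire, 2 burn out
  .T.TT
  T.TTT
  TFTTT
  ..FTT
  ...FT

.T.TT
T.TTT
TFTTT
..FTT
...FT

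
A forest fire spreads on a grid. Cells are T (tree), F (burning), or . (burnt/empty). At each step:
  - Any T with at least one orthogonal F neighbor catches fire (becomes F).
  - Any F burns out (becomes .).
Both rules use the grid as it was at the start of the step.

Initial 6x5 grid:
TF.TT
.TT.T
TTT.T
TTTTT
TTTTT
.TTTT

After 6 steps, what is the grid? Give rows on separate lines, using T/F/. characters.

Step 1: 2 trees catch fire, 1 burn out
  F..TT
  .FT.T
  TTT.T
  TTTTT
  TTTTT
  .TTTT
Step 2: 2 trees catch fire, 2 burn out
  ...TT
  ..F.T
  TFT.T
  TTTTT
  TTTTT
  .TTTT
Step 3: 3 trees catch fire, 2 burn out
  ...TT
  ....T
  F.F.T
  TFTTT
  TTTTT
  .TTTT
Step 4: 3 trees catch fire, 3 burn out
  ...TT
  ....T
  ....T
  F.FTT
  TFTTT
  .TTTT
Step 5: 4 trees catch fire, 3 burn out
  ...TT
  ....T
  ....T
  ...FT
  F.FTT
  .FTTT
Step 6: 3 trees catch fire, 4 burn out
  ...TT
  ....T
  ....T
  ....F
  ...FT
  ..FTT

...TT
....T
....T
....F
...FT
..FTT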